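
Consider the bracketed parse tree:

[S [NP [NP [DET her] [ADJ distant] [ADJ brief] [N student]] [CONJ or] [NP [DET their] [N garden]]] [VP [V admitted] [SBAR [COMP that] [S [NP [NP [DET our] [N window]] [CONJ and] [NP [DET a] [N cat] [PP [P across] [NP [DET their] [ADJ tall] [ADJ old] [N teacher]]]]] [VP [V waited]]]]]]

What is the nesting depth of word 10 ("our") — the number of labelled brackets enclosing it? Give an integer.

Counting open brackets not yet closed at "our": [S [VP [SBAR [S [NP [NP [DET = 7.

7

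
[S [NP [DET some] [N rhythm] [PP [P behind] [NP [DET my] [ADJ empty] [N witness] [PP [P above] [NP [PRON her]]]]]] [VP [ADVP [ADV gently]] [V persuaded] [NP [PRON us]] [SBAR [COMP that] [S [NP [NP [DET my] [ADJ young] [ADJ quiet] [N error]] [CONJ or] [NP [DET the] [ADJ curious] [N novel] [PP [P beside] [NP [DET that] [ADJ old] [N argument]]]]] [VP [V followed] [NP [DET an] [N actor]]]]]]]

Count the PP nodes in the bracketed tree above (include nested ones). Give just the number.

Scanning left to right, an opening `[PP` appears at word positions 3, 7, 21 — 3 in total.

3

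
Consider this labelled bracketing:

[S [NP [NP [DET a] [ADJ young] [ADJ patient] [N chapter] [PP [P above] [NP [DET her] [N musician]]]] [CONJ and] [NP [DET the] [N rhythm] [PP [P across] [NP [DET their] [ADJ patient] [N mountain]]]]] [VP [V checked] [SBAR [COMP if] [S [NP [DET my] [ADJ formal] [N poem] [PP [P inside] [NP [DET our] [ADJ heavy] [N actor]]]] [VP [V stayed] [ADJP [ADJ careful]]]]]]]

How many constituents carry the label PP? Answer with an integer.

3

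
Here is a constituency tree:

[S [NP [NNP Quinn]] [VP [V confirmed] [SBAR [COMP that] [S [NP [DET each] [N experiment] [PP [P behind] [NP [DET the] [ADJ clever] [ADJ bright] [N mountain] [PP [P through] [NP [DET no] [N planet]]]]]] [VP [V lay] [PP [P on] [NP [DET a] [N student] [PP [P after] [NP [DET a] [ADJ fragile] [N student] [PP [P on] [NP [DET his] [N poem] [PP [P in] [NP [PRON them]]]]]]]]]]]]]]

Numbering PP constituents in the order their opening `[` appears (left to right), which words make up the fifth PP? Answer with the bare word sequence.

The PP opening brackets appear, in order, over: "behind the clever bright mountain through no planet"; "through no planet"; "on a student after a fragile student on his poem in them"; "after a fragile student on his poem in them"; "on his poem in them"; "in them". The fifth one spans "on his poem in them".

on his poem in them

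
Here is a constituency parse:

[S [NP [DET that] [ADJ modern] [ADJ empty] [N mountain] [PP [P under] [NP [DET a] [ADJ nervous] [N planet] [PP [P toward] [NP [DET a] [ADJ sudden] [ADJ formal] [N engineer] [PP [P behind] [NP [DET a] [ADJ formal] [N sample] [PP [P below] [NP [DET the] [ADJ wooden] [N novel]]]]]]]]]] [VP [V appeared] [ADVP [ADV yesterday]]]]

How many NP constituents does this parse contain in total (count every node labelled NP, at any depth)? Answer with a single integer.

Scanning left to right, an opening `[NP` appears at word positions 1, 6, 10, 15, 19 — 5 in total.

5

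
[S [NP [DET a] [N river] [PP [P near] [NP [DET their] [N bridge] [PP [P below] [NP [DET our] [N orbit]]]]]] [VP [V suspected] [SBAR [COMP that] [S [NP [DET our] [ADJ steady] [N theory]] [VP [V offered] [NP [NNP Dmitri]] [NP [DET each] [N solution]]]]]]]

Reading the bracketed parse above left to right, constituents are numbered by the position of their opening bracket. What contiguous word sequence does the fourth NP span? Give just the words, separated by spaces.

The NP opening brackets appear, in order, over: "a river near their bridge below our orbit"; "their bridge below our orbit"; "our orbit"; "our steady theory"; "Dmitri"; "each solution". The fourth one spans "our steady theory".

our steady theory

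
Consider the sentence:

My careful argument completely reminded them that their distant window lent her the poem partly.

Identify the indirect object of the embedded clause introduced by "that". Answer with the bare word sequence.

her

Within the embedded clause introduced by "that", the indirect object of "lent" is "her".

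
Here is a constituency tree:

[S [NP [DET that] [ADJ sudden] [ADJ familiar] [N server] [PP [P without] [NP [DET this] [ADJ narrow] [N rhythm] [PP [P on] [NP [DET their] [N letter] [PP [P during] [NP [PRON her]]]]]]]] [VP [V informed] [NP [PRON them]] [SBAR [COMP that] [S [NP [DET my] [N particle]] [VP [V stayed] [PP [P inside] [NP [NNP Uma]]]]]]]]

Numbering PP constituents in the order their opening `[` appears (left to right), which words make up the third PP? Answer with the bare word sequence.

In left-to-right order the PP constituents are "without this narrow rhythm on their letter during her"; "on their letter during her"; "during her"; "inside Uma". Number 3 is "during her".

during her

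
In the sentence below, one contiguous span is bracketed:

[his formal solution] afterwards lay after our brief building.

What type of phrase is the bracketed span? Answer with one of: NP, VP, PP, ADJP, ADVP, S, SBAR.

The span is built around the noun "solution" — a noun phrase (NP).

NP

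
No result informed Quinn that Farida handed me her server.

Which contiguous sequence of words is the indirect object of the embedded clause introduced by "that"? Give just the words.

The verb of the embedded clause introduced by "that" is "handed"; its indirect object is the NP "me".

me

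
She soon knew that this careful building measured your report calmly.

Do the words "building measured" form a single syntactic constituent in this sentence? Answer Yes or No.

No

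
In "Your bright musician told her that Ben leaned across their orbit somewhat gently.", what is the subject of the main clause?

your bright musician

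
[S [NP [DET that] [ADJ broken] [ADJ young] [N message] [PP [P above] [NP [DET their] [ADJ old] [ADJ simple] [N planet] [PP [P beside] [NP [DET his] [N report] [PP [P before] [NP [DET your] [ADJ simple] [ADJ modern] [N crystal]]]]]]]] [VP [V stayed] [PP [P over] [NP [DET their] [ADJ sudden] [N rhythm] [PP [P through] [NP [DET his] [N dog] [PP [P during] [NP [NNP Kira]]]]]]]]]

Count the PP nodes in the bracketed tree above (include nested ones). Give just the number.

6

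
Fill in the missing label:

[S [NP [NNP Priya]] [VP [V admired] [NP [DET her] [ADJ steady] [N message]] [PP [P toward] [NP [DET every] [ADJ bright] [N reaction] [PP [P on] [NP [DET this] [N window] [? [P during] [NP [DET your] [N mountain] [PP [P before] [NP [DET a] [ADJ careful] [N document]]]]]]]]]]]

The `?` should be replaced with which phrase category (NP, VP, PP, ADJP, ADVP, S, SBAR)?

PP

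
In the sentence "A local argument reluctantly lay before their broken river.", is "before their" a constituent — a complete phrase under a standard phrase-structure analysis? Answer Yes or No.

The smallest constituent containing the whole sequence is the prepositional phrase [PP before their broken river], but the sequence is only part of it — it straddles the boundary between preposition "before" and noun phrase "their broken river".

No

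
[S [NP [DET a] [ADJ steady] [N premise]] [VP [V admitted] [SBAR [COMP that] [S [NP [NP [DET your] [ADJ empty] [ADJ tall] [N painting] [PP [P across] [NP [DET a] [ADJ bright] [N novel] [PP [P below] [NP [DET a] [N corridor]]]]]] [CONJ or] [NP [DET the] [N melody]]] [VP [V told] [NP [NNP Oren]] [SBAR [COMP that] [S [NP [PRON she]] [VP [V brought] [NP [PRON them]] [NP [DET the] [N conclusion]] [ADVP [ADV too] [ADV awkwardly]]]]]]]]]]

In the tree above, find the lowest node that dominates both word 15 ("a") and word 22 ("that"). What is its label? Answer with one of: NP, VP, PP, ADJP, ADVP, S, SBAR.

S

The smallest bracket enclosing both words is [S your empty tall painting across a bright novel below a corridor or the melody told Oren that she brought them the conclusion too awkwardly], so the label is S.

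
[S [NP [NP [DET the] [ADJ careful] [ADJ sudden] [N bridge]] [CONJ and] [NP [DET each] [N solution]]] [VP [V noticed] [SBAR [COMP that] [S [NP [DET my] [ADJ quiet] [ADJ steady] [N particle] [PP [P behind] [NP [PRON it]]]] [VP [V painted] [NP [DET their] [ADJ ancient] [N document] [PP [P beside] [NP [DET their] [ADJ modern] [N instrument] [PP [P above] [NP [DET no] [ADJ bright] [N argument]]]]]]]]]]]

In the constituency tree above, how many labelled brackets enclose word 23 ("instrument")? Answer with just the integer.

9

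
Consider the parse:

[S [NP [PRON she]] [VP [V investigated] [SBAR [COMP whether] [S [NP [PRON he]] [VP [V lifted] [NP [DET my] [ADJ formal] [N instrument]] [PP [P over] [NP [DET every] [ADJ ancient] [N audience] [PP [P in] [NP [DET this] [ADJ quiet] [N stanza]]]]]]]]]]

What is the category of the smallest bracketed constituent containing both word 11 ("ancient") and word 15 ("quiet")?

NP

The smallest bracket enclosing both words is [NP every ancient audience in this quiet stanza], so the label is NP.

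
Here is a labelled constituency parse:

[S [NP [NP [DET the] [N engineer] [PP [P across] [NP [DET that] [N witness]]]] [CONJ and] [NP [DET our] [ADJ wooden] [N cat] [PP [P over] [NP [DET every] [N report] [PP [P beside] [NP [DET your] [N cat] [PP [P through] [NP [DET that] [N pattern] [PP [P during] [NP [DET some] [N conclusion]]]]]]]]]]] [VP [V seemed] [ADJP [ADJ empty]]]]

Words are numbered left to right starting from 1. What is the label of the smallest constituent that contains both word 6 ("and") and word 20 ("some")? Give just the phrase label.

NP

Both words fall inside [NP the engineer across that witness and our wooden cat over every report beside your cat through that pattern during some conclusion] (words 1–21), and no smaller constituent contains them both. Label: NP.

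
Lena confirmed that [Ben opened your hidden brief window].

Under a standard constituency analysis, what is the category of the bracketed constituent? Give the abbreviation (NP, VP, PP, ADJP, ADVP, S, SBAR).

The span is built around the head "opened" — a clause (S).

S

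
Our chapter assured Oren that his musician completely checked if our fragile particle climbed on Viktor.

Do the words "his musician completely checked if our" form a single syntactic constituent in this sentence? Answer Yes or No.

No

"his" belongs to the noun phrase "his musician" while "our" belongs to the verb phrase "completely checked if our fragile particle climbed on Viktor"; a span that runs across that boundary is not a single phrase.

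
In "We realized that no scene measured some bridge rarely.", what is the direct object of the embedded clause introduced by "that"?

"measured" heads the VP of the embedded clause introduced by "that", and "some bridge" is its direct object.

some bridge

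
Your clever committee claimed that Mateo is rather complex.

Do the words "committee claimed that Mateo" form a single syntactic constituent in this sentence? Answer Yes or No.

No

The sequence begins inside the noun phrase "your clever committee" and ends inside the verb phrase "claimed that Mateo is rather complex"; it crosses a phrase boundary, so no single node in the tree spans exactly those words.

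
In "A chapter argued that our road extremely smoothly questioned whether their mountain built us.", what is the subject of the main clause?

The subject of the main clause is the NP immediately before the verb "argued": "a chapter".

a chapter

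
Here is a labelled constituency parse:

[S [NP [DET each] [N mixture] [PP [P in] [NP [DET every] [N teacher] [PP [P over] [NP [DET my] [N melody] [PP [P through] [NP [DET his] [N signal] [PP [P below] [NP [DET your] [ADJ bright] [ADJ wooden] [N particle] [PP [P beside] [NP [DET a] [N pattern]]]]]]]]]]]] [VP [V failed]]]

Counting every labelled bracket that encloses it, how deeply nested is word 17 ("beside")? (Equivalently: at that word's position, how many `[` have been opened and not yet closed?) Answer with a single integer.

Counting open brackets not yet closed at "beside": [S [NP [PP [NP [PP [NP [PP [NP [PP [NP [PP [P = 12.

12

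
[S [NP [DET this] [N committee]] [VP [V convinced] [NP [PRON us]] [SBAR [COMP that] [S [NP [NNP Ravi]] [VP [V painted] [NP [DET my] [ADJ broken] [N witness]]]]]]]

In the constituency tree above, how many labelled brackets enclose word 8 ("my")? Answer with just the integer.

7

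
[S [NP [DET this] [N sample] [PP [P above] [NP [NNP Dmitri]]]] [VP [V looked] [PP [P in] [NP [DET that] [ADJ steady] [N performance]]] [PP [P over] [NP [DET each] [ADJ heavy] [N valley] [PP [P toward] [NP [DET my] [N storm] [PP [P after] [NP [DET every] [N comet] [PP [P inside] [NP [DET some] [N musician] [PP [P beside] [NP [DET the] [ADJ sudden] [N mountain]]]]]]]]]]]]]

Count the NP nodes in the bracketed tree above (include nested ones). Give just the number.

8

Listing each NP by its span: [NP this sample above Dmitri]; [NP Dmitri]; [NP that steady performance]; [NP each heavy valley toward my storm after every comet inside some musician beside the sudden mountain]; [NP my storm after every comet inside some musician beside the sudden mountain]; [NP every comet inside some musician beside the sudden mountain] … — that makes 8.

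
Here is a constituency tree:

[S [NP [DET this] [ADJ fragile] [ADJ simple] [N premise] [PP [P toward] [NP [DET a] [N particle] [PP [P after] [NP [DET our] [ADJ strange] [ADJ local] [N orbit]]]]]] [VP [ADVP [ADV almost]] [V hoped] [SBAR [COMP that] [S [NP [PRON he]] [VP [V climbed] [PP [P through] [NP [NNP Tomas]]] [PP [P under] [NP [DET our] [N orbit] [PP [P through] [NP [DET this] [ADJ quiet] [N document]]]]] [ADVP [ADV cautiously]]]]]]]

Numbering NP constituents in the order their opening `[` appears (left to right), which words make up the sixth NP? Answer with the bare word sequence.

our orbit through this quiet document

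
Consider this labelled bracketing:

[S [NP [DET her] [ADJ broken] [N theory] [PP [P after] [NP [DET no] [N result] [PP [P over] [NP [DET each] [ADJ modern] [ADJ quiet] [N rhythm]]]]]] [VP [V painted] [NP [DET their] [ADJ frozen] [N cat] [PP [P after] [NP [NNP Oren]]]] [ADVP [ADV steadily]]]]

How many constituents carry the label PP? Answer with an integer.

3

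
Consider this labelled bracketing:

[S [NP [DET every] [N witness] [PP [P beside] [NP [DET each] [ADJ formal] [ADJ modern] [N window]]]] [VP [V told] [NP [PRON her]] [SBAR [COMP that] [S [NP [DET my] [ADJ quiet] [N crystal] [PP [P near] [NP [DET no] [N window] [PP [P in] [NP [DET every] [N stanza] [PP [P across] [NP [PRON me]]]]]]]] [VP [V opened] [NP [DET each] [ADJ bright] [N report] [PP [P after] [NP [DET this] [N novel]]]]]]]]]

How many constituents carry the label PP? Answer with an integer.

5

Listing each PP by its span: [PP beside each formal modern window]; [PP near no window in every stanza across me]; [PP in every stanza across me]; [PP across me]; [PP after this novel] — that makes 5.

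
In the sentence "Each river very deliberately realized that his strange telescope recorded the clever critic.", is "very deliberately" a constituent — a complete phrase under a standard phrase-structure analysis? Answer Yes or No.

Yes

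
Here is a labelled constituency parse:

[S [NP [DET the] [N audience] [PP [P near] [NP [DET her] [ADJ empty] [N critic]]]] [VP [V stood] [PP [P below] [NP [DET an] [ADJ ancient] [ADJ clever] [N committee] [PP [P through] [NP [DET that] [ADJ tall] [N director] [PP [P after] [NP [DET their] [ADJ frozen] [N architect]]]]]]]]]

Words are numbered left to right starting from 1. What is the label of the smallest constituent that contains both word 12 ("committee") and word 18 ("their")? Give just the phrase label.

The smallest bracket enclosing both words is [NP an ancient clever committee through that tall director after their frozen architect], so the label is NP.

NP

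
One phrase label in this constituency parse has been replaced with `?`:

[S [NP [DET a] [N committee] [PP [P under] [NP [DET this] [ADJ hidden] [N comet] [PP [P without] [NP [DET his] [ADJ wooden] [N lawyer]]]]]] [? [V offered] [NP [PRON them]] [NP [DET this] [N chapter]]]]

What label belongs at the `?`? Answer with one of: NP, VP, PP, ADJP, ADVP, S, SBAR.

VP

The `?` node immediately contains: V 'offered', NP, NP. That is the internal structure of a verb phrase, so the label is VP.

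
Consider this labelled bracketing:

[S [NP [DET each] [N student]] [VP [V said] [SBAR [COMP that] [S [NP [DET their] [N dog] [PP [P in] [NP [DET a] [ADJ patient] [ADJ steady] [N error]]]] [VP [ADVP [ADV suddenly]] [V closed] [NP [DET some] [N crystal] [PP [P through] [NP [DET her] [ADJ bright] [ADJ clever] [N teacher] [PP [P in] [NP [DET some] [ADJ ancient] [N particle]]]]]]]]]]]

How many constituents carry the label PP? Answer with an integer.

3

Listing each PP by its span: [PP in a patient steady error]; [PP through her bright clever teacher in some ancient particle]; [PP in some ancient particle] — that makes 3.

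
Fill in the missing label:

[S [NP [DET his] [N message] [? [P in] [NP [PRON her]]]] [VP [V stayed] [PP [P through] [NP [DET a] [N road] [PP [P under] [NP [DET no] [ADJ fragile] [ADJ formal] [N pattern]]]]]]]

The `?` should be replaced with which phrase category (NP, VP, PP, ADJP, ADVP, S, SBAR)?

PP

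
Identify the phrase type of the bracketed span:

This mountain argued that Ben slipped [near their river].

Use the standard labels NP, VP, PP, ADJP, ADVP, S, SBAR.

PP

The span is built around the preposition "near" — a prepositional phrase (PP).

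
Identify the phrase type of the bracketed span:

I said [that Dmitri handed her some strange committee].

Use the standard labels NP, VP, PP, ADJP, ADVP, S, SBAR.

The span is built around the complementizer "that" — a subordinate clause (SBAR).

SBAR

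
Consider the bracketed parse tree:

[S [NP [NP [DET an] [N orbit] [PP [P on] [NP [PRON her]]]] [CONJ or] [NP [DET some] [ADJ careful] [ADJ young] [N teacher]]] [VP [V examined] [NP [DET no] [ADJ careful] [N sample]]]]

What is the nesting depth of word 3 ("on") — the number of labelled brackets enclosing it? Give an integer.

The word sits inside P, which is inside PP, inside NP, inside NP, inside S — 5 brackets in all.

5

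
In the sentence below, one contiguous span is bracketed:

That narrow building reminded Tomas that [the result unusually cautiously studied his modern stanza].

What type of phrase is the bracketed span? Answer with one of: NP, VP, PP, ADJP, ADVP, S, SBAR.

The bracketed span "the result unusually cautiously studied his modern stanza" is headed by "studied", making it a clause (S).

S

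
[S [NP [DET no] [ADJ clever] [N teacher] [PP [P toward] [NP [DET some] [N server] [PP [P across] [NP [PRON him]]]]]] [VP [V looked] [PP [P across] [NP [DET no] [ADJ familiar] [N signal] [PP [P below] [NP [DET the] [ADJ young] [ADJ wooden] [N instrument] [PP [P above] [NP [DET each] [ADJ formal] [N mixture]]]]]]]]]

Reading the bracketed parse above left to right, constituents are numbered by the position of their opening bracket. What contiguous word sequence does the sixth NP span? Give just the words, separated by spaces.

each formal mixture

Opening `[NP` markers occur at word positions 1, 5, 8, 11, 15, 20; the sixth of these opens the constituent [NP each formal mixture].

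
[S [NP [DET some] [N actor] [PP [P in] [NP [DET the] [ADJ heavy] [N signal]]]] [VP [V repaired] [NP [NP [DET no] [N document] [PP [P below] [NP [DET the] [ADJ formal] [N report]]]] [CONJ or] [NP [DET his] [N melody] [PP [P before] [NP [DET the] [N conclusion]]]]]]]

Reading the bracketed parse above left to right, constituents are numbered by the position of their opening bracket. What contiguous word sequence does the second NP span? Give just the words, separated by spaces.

the heavy signal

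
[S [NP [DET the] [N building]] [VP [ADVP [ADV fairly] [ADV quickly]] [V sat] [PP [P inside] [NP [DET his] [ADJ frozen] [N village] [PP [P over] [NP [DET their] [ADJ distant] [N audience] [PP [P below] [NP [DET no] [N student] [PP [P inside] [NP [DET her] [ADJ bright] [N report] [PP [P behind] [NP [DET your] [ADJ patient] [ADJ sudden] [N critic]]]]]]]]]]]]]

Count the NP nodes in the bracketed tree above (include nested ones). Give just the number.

Listing each NP by its span: [NP the building]; [NP his frozen village over their distant audience below no student inside her bright report behind your patient sudden critic]; [NP their distant audience below no student inside her bright report behind your patient sudden critic]; [NP no student inside her bright report behind your patient sudden critic]; [NP her bright report behind your patient sudden critic]; [NP your patient sudden critic] — that makes 6.

6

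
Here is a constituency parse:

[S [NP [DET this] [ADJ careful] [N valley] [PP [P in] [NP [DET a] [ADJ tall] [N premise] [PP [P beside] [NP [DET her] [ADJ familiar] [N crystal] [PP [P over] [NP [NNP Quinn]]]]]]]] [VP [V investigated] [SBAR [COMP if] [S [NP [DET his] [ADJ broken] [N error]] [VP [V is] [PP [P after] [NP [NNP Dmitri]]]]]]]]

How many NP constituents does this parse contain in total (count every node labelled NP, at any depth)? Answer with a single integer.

The NP constituents are: [NP this careful valley in a tall premise beside her familiar crystal over Quinn]; [NP a tall premise beside her familiar crystal over Quinn]; [NP her familiar crystal over Quinn]; [NP Quinn]; [NP his broken error]; [NP Dmitri]. Total: 6.

6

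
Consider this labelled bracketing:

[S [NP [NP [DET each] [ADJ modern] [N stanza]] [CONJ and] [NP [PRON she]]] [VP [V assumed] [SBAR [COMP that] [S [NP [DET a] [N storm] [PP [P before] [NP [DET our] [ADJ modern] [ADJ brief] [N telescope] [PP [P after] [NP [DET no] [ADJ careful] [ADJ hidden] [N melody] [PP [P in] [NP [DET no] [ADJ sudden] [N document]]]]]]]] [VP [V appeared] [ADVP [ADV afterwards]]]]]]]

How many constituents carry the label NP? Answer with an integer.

7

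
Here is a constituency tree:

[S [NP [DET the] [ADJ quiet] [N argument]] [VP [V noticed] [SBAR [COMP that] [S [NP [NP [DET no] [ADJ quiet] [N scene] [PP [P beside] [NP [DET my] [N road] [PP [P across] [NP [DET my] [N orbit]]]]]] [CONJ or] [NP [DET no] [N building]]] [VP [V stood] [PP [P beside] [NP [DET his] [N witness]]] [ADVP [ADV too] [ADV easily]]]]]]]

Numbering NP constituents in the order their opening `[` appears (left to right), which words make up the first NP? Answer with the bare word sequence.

In left-to-right order the NP constituents are "the quiet argument"; "no quiet scene beside my road across my orbit or no building"; "no quiet scene beside my road across my orbit"; "my road across my orbit"; "my orbit"; "no building"; "his witness". Number 1 is "the quiet argument".

the quiet argument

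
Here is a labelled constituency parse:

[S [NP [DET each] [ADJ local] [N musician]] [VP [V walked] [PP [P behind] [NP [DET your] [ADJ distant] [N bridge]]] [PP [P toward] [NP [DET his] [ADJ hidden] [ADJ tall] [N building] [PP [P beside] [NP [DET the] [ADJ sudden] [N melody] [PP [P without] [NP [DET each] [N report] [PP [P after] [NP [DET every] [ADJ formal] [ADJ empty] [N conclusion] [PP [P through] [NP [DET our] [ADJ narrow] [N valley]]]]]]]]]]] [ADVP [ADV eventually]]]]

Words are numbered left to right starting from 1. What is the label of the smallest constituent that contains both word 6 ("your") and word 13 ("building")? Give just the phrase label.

VP

Both words fall inside [VP walked behind your distant bridge toward his hidden tall building beside the sudden melody without each report after every formal empty conclusion through our narrow valley eventually] (words 4–30), and no smaller constituent contains them both. Label: VP.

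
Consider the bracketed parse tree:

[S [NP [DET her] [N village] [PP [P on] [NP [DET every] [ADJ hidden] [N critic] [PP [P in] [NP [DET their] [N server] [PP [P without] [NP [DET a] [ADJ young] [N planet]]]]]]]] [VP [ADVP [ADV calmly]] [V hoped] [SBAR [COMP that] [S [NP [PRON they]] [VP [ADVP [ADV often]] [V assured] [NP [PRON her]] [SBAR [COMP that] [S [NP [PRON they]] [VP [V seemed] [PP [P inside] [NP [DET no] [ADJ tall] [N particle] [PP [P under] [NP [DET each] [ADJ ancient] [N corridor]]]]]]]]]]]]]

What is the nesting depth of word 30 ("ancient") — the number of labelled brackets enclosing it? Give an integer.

13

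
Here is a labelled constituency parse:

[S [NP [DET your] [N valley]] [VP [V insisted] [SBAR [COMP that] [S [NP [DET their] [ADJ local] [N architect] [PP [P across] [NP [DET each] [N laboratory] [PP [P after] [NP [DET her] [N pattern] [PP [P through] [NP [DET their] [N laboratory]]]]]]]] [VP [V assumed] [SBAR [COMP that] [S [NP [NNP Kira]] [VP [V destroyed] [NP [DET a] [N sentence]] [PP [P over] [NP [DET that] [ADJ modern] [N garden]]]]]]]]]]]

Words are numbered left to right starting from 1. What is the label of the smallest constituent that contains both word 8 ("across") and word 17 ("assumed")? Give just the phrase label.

S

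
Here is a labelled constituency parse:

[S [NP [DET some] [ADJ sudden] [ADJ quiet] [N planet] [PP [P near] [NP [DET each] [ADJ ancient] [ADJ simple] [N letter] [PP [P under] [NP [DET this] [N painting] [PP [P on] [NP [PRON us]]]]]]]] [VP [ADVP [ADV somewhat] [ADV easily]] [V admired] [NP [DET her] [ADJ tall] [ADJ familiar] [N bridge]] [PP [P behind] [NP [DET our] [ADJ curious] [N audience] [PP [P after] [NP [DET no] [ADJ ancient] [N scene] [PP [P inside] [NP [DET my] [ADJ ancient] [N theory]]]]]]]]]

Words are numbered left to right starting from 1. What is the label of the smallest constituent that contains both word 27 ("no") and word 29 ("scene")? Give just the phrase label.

NP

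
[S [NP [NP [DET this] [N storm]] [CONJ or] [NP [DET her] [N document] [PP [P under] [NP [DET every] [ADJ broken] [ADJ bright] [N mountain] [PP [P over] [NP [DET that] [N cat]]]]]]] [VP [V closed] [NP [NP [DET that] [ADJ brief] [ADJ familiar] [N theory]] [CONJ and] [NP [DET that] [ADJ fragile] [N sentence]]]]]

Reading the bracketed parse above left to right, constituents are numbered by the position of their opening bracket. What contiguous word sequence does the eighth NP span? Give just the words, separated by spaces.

The NP opening brackets appear, in order, over: "this storm or her document under every broken bright mountain over that cat"; "this storm"; "her document under every broken bright mountain over that cat"; "every broken bright mountain over that cat"; "that cat"; "that brief familiar theory and that fragile sentence"; "that brief familiar theory"; "that fragile sentence". The eighth one spans "that fragile sentence".

that fragile sentence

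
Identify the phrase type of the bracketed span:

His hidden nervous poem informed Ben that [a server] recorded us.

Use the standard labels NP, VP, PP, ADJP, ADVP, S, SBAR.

NP

"server" is the head of the bracketed span, so the span is a noun phrase: NP.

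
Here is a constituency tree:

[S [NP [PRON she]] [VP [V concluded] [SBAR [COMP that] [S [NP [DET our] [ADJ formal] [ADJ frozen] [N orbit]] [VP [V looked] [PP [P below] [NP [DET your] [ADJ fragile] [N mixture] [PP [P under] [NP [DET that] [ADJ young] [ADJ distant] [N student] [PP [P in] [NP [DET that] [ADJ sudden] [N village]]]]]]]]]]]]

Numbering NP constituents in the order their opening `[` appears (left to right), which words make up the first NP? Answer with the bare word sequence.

she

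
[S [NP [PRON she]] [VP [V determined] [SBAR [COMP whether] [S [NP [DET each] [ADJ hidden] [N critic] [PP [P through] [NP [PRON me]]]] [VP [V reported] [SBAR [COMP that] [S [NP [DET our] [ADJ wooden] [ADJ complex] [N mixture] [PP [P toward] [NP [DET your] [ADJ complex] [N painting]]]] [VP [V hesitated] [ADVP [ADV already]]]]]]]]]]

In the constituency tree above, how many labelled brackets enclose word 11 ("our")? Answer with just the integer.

9

Counting open brackets not yet closed at "our": [S [VP [SBAR [S [VP [SBAR [S [NP [DET = 9.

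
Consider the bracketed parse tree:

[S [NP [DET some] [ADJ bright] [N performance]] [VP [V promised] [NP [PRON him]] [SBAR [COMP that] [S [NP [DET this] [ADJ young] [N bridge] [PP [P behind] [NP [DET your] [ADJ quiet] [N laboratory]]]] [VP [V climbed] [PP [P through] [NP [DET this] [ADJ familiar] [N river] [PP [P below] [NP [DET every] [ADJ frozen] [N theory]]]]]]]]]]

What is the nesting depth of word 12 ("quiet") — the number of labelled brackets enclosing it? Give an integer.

Path from the root down to the word: S → VP → SBAR → S → NP → PP → NP → ADJ. That is 8 enclosing brackets.

8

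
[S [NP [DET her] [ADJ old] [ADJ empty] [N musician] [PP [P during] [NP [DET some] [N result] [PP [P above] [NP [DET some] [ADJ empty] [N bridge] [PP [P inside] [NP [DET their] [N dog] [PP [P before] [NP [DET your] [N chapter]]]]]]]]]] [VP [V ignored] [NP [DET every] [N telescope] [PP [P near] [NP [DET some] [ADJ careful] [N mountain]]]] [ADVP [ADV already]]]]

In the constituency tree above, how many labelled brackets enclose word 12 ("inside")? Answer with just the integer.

8

Path from the root down to the word: S → NP → PP → NP → PP → NP → PP → P. That is 8 enclosing brackets.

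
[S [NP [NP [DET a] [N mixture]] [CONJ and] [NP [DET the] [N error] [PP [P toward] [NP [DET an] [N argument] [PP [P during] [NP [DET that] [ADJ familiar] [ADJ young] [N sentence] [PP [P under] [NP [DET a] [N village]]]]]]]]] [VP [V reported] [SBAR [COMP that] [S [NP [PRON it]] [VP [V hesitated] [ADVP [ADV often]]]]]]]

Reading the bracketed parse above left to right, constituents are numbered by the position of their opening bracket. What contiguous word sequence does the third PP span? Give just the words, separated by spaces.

under a village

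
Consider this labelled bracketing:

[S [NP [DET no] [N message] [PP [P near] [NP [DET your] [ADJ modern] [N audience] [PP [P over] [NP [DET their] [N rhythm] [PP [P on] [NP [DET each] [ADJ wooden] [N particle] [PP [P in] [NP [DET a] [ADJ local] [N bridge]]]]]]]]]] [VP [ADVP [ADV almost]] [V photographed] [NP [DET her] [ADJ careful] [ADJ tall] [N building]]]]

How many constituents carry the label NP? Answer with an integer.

6

Listing each NP by its span: [NP no message near your modern audience over their rhythm on each wooden particle in a local bridge]; [NP your modern audience over their rhythm on each wooden particle in a local bridge]; [NP their rhythm on each wooden particle in a local bridge]; [NP each wooden particle in a local bridge]; [NP a local bridge]; [NP her careful tall building] — that makes 6.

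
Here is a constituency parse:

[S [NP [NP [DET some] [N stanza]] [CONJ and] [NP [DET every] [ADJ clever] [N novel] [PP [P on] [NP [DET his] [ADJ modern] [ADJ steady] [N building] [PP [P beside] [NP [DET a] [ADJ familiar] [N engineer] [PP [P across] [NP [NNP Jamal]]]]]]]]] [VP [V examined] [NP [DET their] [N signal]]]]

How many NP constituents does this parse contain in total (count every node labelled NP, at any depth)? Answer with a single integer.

Listing each NP by its span: [NP some stanza and every clever novel on his modern steady building beside a familiar engineer across Jamal]; [NP some stanza]; [NP every clever novel on his modern steady building beside a familiar engineer across Jamal]; [NP his modern steady building beside a familiar engineer across Jamal]; [NP a familiar engineer across Jamal]; [NP Jamal] … — that makes 7.

7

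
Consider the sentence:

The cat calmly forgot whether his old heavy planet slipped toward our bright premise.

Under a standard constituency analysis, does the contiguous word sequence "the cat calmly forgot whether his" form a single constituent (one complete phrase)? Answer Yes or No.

No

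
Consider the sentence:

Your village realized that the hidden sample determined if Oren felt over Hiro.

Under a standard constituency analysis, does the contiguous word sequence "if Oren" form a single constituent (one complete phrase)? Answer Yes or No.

No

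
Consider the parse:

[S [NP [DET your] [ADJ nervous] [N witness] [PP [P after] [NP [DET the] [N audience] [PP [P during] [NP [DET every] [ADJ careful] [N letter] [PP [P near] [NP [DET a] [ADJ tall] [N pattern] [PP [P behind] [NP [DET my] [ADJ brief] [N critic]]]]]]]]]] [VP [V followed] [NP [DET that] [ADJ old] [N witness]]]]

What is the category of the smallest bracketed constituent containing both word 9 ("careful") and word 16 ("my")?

NP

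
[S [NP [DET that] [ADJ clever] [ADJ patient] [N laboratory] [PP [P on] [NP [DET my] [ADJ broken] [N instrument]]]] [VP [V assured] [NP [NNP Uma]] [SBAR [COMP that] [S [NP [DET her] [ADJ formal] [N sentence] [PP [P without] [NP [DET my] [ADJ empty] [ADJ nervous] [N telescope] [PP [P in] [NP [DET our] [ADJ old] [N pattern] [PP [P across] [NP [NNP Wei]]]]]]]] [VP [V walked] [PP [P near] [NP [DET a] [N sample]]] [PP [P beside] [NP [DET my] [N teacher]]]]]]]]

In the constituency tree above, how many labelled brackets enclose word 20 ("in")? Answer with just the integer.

Path from the root down to the word: S → VP → SBAR → S → NP → PP → NP → PP → P. That is 9 enclosing brackets.

9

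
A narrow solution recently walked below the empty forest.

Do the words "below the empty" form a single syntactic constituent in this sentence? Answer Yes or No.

No

The smallest constituent containing the whole sequence is the prepositional phrase [PP below the empty forest], but the sequence is only part of it — it straddles the boundary between preposition "below" and noun phrase "the empty forest".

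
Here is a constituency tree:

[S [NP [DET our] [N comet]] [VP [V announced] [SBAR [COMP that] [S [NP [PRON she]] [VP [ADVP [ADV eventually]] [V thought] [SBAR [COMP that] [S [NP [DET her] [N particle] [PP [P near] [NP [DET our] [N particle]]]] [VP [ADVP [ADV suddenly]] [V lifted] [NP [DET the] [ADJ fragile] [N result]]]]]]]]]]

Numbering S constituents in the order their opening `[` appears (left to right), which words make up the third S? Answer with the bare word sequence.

her particle near our particle suddenly lifted the fragile result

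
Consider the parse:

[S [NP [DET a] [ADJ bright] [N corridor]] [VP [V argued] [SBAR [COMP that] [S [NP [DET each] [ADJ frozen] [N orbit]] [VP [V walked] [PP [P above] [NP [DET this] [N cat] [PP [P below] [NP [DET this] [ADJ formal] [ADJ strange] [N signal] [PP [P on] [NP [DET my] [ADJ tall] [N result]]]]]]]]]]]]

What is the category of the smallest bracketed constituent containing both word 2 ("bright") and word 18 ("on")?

The smallest bracket enclosing both words is [S a bright corridor argued that each frozen orbit walked above this cat below this formal strange signal on my tall result], so the label is S.

S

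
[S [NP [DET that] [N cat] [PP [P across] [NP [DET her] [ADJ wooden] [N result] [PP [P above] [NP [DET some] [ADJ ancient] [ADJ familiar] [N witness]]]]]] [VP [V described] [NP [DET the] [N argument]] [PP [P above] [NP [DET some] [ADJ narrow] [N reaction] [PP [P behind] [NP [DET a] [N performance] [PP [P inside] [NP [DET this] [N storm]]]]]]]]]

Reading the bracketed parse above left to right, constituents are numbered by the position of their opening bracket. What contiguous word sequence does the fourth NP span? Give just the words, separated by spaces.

The NP opening brackets appear, in order, over: "that cat across her wooden result above some ancient familiar witness"; "her wooden result above some ancient familiar witness"; "some ancient familiar witness"; "the argument"; "some narrow reaction behind a performance inside this storm"; "a performance inside this storm"; "this storm". The fourth one spans "the argument".

the argument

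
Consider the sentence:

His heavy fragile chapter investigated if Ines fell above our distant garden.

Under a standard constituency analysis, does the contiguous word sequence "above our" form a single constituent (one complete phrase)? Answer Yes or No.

No

"above" belongs to the preposition "above" while "our" belongs to the noun phrase "our distant garden"; a span that runs across that boundary is not a single phrase.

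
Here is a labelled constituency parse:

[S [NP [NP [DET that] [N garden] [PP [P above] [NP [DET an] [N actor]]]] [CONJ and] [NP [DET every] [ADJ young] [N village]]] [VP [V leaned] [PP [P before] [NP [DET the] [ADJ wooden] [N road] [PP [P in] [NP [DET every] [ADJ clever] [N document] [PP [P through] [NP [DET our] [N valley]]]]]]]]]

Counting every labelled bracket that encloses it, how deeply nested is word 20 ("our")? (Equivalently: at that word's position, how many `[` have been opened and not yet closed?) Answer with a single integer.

9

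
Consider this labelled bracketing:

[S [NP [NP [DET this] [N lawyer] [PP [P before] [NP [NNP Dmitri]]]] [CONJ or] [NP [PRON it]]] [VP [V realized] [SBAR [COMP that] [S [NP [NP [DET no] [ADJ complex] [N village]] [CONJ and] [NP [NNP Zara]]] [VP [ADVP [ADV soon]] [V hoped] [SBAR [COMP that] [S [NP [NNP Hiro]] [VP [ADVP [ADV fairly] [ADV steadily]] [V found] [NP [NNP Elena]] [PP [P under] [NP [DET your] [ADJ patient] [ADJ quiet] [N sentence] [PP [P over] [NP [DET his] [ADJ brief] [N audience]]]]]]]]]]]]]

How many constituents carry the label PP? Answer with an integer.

3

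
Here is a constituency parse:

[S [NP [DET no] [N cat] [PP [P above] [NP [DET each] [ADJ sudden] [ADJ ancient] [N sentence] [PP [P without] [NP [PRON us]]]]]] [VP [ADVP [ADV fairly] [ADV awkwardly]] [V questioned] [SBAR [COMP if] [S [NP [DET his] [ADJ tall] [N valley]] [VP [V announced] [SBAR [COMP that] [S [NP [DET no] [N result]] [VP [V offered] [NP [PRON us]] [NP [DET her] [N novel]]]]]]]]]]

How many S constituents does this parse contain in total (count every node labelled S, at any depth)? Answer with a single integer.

3

Listing each S by its span: [S no cat above each sudden ancient sentence without us fairly awkwardly questioned if his tall valley announced that no result offered us her novel]; [S his tall valley announced that no result offered us her novel]; [S no result offered us her novel] — that makes 3.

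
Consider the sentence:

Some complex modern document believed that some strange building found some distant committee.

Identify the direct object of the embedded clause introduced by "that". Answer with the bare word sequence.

"found" heads the VP of the embedded clause introduced by "that", and "some distant committee" is its direct object.

some distant committee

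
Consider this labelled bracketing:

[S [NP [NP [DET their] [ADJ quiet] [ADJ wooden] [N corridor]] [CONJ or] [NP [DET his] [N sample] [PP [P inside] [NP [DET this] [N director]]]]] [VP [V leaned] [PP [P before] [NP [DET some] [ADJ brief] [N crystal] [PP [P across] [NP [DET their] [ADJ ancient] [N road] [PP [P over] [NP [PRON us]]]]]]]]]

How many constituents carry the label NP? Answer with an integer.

7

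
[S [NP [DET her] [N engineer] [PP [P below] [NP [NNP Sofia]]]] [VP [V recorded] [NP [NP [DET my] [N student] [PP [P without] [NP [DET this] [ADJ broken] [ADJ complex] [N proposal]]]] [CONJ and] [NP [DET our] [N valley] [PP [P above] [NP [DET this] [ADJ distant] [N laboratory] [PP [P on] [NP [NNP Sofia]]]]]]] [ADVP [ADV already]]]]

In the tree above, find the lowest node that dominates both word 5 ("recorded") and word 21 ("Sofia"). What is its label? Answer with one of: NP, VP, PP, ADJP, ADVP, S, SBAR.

VP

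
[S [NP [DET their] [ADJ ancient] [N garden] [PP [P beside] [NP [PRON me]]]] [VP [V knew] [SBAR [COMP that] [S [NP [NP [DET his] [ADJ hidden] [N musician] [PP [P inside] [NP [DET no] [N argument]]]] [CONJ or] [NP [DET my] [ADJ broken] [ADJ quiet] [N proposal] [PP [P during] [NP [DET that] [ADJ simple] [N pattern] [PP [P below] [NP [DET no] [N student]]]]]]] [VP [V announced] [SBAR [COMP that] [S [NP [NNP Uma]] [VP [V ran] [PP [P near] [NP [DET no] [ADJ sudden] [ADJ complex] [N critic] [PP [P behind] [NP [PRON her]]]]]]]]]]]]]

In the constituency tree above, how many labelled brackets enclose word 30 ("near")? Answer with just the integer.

10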